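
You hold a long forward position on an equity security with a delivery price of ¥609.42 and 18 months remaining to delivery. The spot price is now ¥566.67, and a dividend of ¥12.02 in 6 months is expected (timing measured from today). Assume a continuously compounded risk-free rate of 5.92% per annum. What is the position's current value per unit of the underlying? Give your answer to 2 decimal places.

PV(remaining dividends) I = 12.02·e^(−0.0592·6/12) = 11.6694
Current forward F = (S − I)·e^(rT) = (566.67 − 11.6694)·e^(0.0592·18/12) = 555.0006 × 1.092862 = 606.5391
Value (long) = (F − K)·e^(−rT) = (606.5391 − 609.42) × 0.915029 = -2.6361
Value = -¥2.64

-¥2.64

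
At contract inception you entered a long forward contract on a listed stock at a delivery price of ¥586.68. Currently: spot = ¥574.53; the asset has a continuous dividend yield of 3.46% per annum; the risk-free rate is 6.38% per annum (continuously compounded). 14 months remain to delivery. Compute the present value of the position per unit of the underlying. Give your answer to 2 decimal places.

Current fair forward for the remaining 14 months: F = S·e^((r − q)·T), (r − q) = 0.0638 − 0.0346 = 0.0292
F = 574.53 · e^(0.0292 × 14/12) = 574.53 × 1.034654 = 594.4398
Value of long forward = (F − K)·e^(−rT) = (594.4398 − 586.68) · e^(−0.0638·14/12)
= 7.7598 × 0.928269 = 7.20

¥7.20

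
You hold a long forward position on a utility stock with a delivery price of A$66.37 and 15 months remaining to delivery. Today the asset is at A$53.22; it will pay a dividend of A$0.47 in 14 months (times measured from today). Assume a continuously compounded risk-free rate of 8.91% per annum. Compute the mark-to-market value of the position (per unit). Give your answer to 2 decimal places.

-A$6.58

PV(remaining dividends) I = 0.47·e^(−0.0891·14/12) = 0.4236
Current forward F = (S − I)·e^(rT) = (53.22 − 0.4236)·e^(0.0891·15/12) = 52.7964 × 1.117814 = 59.0166
Value (long) = (F − K)·e^(−rT) = (59.0166 − 66.37) × 0.894603 = -6.5784
Value = -A$6.58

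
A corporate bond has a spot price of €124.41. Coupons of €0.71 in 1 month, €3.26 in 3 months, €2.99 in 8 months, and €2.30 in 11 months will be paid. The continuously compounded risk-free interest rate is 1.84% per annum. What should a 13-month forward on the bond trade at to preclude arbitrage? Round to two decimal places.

PV(coupons) I = 0.71·e^(−0.0184·1/12) + 3.26·e^(−0.0184·3/12) + 2.99·e^(−0.0184·8/12) + 2.30·e^(−0.0184·11/12)
I = 0.7089 + 3.2450 + 2.9535 + 2.2615 = 9.1689
F = (S − I)·e^(rT) = (124.41 − 9.1689) · e^(0.0184·13/12)
= 115.2411 · e^0.019933 = 115.2411 × 1.020133 = €117.56

€117.56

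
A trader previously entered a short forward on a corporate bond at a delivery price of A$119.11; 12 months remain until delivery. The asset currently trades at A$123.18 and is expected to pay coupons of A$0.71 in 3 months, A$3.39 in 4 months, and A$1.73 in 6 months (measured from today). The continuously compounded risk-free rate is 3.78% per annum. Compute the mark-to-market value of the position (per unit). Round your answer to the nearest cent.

PV(remaining coupons) I = 0.71·e^(−0.0378·3/12) + 3.39·e^(−0.0378·4/12) + 1.73·e^(−0.0378·6/12) = 5.7485
Current forward F = (S − I)·e^(rT) = (123.18 − 5.7485)·e^(0.0378·12/12) = 117.4315 × 1.038524 = 121.9554
Value (long) = (F − K)·e^(−rT) = (121.9554 − 119.11) × 0.962906 = 2.7399
Short position value = −(long value) = -A$2.74

-A$2.74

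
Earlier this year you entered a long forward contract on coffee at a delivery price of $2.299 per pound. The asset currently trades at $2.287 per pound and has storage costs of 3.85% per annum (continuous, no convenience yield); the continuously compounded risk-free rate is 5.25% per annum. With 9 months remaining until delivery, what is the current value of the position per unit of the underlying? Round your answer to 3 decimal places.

Current fair forward for the remaining 9 months: F = S·e^((r + u)·T), (r + u) = 0.0525 + 0.0385 = 0.0910
F = 2.287 · e^(0.0910 × 9/12) = 2.287 × 1.070633 = 2.4485
Value of long forward = (F − K)·e^(−rT) = (2.4485 − 2.299) · e^(−0.0525·9/12)
= 0.1495 × 0.961390 = 0.144

$0.144 per pound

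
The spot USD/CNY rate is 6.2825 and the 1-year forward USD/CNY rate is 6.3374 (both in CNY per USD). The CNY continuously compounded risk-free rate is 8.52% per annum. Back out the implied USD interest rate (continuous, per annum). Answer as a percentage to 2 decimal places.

7.65%

F = S·e^((r_CNY − r_USD)T) ⇒ r_USD = r_CNY − ln(F/S)/T
ln(6.3374/6.2825) = 0.008701; /(1) = 0.008701
r_USD = 0.0852 − 0.008701 = 0.076499
r_USD = 7.65%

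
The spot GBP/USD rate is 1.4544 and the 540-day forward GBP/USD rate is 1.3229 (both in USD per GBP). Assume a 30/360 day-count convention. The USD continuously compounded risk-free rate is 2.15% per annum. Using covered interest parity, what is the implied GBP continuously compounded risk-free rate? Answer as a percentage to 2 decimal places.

8.47%

F = S·e^((r_USD − r_GBP)T) ⇒ r_GBP = r_USD − ln(F/S)/T
ln(1.3229/1.4544) = -0.094767; /(540/360) = -0.063178
r_GBP = 0.0215 + 0.063178 = 0.084678
r_GBP = 8.47%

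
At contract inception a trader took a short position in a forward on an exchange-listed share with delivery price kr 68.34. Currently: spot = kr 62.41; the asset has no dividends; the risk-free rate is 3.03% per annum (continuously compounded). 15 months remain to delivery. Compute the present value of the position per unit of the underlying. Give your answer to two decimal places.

Current fair forward for the remaining 15 months: F = S·e^(r·T), r = 0.0303
F = 62.41 · e^(0.0303 × 15/12) = 62.41 × 1.038601 = 64.8191
Value of long forward = (F − K)·e^(−rT) = (64.8191 − 68.34) · e^(−0.0303·15/12)
= -3.5209 × 0.962833 = -3.39
Short position value = −(long value) = kr 3.39

kr 3.39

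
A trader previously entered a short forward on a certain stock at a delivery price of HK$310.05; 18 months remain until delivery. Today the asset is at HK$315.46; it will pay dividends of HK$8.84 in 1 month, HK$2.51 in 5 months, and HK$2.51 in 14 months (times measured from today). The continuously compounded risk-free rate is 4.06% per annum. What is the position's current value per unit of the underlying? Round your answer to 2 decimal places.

PV(remaining dividends) I = 8.84·e^(−0.0406·1/12) + 2.51·e^(−0.0406·5/12) + 2.51·e^(−0.0406·14/12) = 13.6719
Current forward F = (S − I)·e^(rT) = (315.46 − 13.6719)·e^(0.0406·18/12) = 301.7881 × 1.062793 = 320.7383
Value (long) = (F − K)·e^(−rT) = (320.7383 − 310.05) × 0.940917 = 10.0568
Short position value = −(long value) = -HK$10.06

-HK$10.06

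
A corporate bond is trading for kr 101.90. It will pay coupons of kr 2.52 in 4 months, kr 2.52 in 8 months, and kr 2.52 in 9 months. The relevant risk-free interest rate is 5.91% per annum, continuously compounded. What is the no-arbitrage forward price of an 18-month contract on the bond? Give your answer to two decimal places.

kr 103.36

PV(coupons) I = 2.52·e^(−0.0591·4/12) + 2.52·e^(−0.0591·8/12) + 2.52·e^(−0.0591·9/12)
I = 2.4708 + 2.4226 + 2.4107 = 7.3041
F = (S − I)·e^(rT) = (101.90 − 7.3041) · e^(0.0591·18/12)
= 94.5959 · e^0.088650 = 94.5959 × 1.092698 = kr 103.36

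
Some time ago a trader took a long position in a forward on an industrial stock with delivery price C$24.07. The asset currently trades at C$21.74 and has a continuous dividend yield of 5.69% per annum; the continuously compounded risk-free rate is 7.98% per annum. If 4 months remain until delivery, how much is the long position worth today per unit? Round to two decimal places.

-C$2.11

Current fair forward for the remaining 4 months: F = S·e^((r − q)·T), (r − q) = 0.0798 − 0.0569 = 0.0229
F = 21.74 · e^(0.0229 × 4/12) = 21.74 × 1.007663 = 21.9066
Value of long forward = (F − K)·e^(−rT) = (21.9066 − 24.07) · e^(−0.0798·4/12)
= -2.1634 × 0.973751 = -2.11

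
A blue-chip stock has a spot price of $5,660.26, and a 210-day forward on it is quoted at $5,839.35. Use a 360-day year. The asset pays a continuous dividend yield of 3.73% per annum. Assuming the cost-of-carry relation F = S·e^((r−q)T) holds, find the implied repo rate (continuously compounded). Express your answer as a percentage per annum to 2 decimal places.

9.07%

From F = S·e^((r−q)T): (r − q) = ln(F/S)/T
ln(5839.35/5660.26) = ln(1.031640) = 0.031150
(r − q) = 0.031150 / (210/360) = 0.053400
r = ln(F/S)/T + q = 0.053400 + 0.0373 = 0.090700
r = 9.07%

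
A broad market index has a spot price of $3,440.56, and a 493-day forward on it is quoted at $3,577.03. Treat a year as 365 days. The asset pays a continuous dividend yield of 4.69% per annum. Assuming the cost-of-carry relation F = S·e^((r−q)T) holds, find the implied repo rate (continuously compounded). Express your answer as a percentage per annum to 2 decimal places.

7.57%

From F = S·e^((r−q)T): (r − q) = ln(F/S)/T
ln(3577.03/3440.56) = ln(1.039665) = 0.038899
(r − q) = 0.038899 / (493/365) = 0.028799
r = ln(F/S)/T + q = 0.028799 + 0.0469 = 0.075699
r = 7.57%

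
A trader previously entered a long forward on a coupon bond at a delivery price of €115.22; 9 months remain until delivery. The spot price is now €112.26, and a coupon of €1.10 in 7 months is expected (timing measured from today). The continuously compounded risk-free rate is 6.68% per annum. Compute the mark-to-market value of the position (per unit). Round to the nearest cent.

€1.61

PV(remaining coupons) I = 1.10·e^(−0.0668·7/12) = 1.0580
Current forward F = (S − I)·e^(rT) = (112.26 − 1.0580)·e^(0.0668·9/12) = 111.2020 × 1.051376 = 116.9151
Value (long) = (F − K)·e^(−rT) = (116.9151 − 115.22) × 0.951134 = 1.6123
Value = €1.61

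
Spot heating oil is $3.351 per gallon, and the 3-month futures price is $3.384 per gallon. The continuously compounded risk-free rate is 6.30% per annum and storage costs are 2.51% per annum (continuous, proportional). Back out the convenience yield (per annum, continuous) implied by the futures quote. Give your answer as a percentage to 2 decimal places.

4.89%

F = S·e^((r+u−y)T) ⇒ (r+u−y) = ln(F/S)/T
ln(3.384/3.351) = 0.009800; /T ⇒ 0.039200
y = r + u − ln(F/S)/T = 0.0630 + 0.0251 − 0.039200 = 0.048900
y = 4.89%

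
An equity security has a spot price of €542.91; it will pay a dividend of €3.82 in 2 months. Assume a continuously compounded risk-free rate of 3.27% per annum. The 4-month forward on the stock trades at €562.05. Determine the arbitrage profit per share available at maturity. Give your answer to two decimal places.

€17.03 per share

PV(dividends) I = 3.82·e^(−0.0327·2/12) = 3.7992
Fair forward F* = (S − I)·e^(rT) = (542.91 − 3.7992)·e^0.010900 = 539.1108 × 1.010960 = 545.0195
Market €562.05 > fair 545.0195: forward overpriced → cash-and-carry (borrow at r, buy the stock and collect the dividends, short the forward).
Profit at T = |F_mkt − F*| = |562.05 − 545.0195| = €17.03 per share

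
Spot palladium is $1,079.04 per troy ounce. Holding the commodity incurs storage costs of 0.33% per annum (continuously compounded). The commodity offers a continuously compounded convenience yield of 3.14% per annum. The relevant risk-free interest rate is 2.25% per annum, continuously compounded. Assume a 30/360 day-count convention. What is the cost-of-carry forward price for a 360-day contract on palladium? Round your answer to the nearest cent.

$1,073.01 per troy ounce

Net carry = r + u − y = 0.0225 + 0.0033 − 0.0314 = -0.0056
F = S·e^((r+u−y)T) = 1079.04 · e^(-0.0056 × 360/360) = 1079.04 · e^-0.00560000
= 1079.04 × 0.99441565 = $1,073.01 per troy ounce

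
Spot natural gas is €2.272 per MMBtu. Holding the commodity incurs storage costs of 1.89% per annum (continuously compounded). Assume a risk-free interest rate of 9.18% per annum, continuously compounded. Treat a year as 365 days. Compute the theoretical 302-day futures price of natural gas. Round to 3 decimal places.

€2.490 per MMBtu

Net carry = r + u − y = 0.0918 + 0.0189 − 0.0000 = 0.1107
F = S·e^((r+u−y)T) = 2.272 · e^(0.1107 × 302/365) = 2.272 · e^0.091593
= 2.272 × 1.095919 = €2.490 per MMBtu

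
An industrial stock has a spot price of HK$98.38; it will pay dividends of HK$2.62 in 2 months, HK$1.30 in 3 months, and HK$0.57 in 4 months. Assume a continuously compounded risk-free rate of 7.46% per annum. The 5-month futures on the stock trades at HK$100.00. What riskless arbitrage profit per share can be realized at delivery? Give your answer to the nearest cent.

HK$3.07 per share

PV(dividends) I = 2.62·e^(−0.0746·2/12) + 1.30·e^(−0.0746·3/12) + 0.57·e^(−0.0746·4/12) = 4.4196
Fair futures F* = (S − I)·e^(rT) = (98.38 − 4.4196)·e^0.031083 = 93.9604 × 1.031571 = 96.9268
Market HK$100.00 > fair 96.9268: forward overpriced → cash-and-carry (borrow at r, buy the stock and collect the dividends, short the forward).
Profit at T = |F_mkt − F*| = |100.00 − 96.9268| = HK$3.07 per share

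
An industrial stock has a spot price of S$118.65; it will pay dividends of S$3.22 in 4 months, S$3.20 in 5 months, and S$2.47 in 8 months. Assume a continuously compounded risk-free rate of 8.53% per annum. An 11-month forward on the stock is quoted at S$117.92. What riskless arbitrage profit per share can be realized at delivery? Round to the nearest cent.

PV(dividends) I = 3.22·e^(−0.0853·4/12) + 3.20·e^(−0.0853·5/12) + 2.47·e^(−0.0853·8/12) = 8.5515
Fair forward F* = (S − I)·e^(rT) = (118.65 − 8.5515)·e^0.078192 = 110.0985 × 1.081330 = 119.0528
Market S$117.92 < fair 119.0528: forward underpriced → reverse cash-and-carry (short the stock, invest proceeds at r, pay the dividends, go long the forward).
Profit at T = |F_mkt − F*| = |117.92 − 119.0528| = S$1.13 per share

S$1.13 per share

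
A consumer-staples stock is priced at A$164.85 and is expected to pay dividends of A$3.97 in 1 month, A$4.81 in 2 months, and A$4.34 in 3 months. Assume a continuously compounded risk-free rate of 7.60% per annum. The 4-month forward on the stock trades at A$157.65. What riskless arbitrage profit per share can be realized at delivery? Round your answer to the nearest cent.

A$1.86 per share

PV(dividends) I = 3.97·e^(−0.0760·1/12) + 4.81·e^(−0.0760·2/12) + 4.34·e^(−0.0760·3/12) = 12.9527
Fair forward F* = (S − I)·e^(rT) = (164.85 − 12.9527)·e^0.025333 = 151.8973 × 1.025657 = 155.7945
Market A$157.65 > fair 155.7945: forward overpriced → cash-and-carry (borrow at r, buy the stock and collect the dividends, short the forward).
Profit at T = |F_mkt − F*| = |157.65 − 155.7945| = A$1.86 per share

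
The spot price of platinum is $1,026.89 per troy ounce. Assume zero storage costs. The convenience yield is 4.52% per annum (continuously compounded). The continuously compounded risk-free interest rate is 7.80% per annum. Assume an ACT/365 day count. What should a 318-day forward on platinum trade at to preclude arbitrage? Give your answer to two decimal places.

Net carry = r + u − y = 0.0780 + 0.0000 − 0.0452 = 0.0328
F = S·e^((r+u−y)T) = 1026.89 · e^(0.0328 × 318/365) = 1026.89 · e^0.02857644
= 1026.89 × 1.02898866 = $1,056.66 per troy ounce

$1,056.66 per troy ounce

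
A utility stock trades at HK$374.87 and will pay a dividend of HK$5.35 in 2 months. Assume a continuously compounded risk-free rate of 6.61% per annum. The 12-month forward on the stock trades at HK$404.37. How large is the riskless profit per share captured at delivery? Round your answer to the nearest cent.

PV(dividends) I = 5.35·e^(−0.0661·2/12) = 5.2914
Fair forward F* = (S − I)·e^(rT) = (374.87 − 5.2914)·e^0.066100 = 369.5786 × 1.068334 = 394.8334
Market HK$404.37 > fair 394.8334: forward overpriced → cash-and-carry (borrow at r, buy the stock and collect the dividends, short the forward).
Profit at T = |F_mkt − F*| = |404.37 − 394.8334| = HK$9.54 per share

HK$9.54 per share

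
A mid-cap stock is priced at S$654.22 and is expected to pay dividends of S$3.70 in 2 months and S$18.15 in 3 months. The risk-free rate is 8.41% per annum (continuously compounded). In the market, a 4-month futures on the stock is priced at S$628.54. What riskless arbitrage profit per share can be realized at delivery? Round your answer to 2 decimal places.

S$22.25 per share

PV(dividends) I = 3.70·e^(−0.0841·2/12) + 18.15·e^(−0.0841·3/12) = 21.4209
Fair futures F* = (S − I)·e^(rT) = (654.22 − 21.4209)·e^0.028033 = 632.7991 × 1.028430 = 650.7896
Market S$628.54 < fair 650.7896: forward underpriced → reverse cash-and-carry (short the stock, invest proceeds at r, pay the dividends, go long the forward).
Profit at T = |F_mkt − F*| = |628.54 − 650.7896| = S$22.25 per share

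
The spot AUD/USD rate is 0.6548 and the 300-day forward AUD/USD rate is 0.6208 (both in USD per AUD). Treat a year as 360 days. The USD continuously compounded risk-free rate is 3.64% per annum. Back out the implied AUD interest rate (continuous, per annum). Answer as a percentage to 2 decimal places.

10.04%

F = S·e^((r_USD − r_AUD)T) ⇒ r_AUD = r_USD − ln(F/S)/T
ln(0.6208/0.6548) = -0.053321; /(300/360) = -0.063985
r_AUD = 0.0364 + 0.063985 = 0.100385
r_AUD = 10.04%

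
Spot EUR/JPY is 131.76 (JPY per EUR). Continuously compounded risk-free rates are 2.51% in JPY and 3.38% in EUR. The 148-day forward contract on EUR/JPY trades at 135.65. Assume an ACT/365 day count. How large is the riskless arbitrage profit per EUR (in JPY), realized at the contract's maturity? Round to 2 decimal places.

Fair forward: F* = S·e^(carry·T), with carry = (r_JPY − r_EUR) = 0.0251 − 0.0338 = -0.0087
F* = 131.76 · e^(-0.0087 × 148/365) = 131.76 · e^-0.003528 = 131.76 × 0.996478 = 131.2959
Market 135.65 > fair 131.2959: forward overpriced → cash-and-carry (buy spot, short the forward).
At maturity, profit = |F_mkt − F*| = |135.65 − 131.2959| = 4.35 per EUR (in JPY)

4.35 per EUR (in JPY)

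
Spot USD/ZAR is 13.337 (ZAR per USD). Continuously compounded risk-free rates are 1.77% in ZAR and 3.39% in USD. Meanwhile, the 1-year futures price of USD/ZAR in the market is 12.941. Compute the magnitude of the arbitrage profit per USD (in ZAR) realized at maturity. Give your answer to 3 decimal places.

Fair futures: F* = S·e^(carry·T), with carry = (r_ZAR − r_USD) = 0.0177 − 0.0339 = -0.0162
F* = 13.337 · e^(-0.0162 × 12/12) = 13.337 · e^-0.016200 = 13.337 × 0.983931 = 13.1227
Market 12.941 < fair 13.1227: forward underpriced → reverse cash-and-carry (short spot, go long the forward).
At maturity, profit = |F_mkt − F*| = |12.941 − 13.1227| = 0.182 per USD (in ZAR)

0.182 per USD (in ZAR)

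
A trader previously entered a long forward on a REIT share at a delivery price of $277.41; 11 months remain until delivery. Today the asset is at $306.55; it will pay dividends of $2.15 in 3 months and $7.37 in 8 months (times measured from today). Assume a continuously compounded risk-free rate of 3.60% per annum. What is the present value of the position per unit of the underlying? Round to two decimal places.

PV(remaining dividends) I = 2.15·e^(−0.0360·3/12) + 7.37·e^(−0.0360·8/12) = 9.3260
Current forward F = (S − I)·e^(rT) = (306.55 − 9.3260)·e^(0.0360·11/12) = 297.2240 × 1.033551 = 307.1962
Value (long) = (F − K)·e^(−rT) = (307.1962 − 277.41) × 0.967539 = 28.8193
Value = $28.82

$28.82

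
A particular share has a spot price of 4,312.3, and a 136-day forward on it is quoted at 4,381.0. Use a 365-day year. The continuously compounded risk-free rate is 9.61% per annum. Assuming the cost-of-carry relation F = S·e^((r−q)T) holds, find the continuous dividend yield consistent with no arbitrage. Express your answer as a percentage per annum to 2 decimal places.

From F = S·e^((r−q)T): (r − q) = ln(F/S)/T
ln(4381.0/4312.3) = ln(1.015931) = 0.015805
(r − q) = 0.015805 / (136/365) = 0.042418
q = r − ln(F/S)/T = 0.0961 − 0.042418 = 0.053682
q = 5.37%

5.37%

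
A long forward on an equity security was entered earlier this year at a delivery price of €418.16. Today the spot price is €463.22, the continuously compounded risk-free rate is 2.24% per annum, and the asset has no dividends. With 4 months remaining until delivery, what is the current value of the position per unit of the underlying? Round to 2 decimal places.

Current fair forward for the remaining 4 months: F = S·e^(r·T), r = 0.0224
F = 463.22 · e^(0.0224 × 4/12) = 463.22 × 1.007495 = 466.6918
Value of long forward = (F − K)·e^(−rT) = (466.6918 − 418.16) · e^(−0.0224·4/12)
= 48.5318 × 0.992561 = 48.17

€48.17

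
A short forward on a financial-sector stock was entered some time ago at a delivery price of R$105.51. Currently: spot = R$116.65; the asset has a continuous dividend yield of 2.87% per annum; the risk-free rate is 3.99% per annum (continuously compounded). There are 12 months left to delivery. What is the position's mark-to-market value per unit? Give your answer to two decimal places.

Current fair forward for the remaining 12 months: F = S·e^((r − q)·T), (r − q) = 0.0399 − 0.0287 = 0.0112
F = 116.65 · e^(0.0112 × 12/12) = 116.65 × 1.011263 = 117.9638
Value of long forward = (F − K)·e^(−rT) = (117.9638 − 105.51) · e^(−0.0399·12/12)
= 12.4538 × 0.960886 = 11.97
Short position value = −(long value) = -R$11.97

-R$11.97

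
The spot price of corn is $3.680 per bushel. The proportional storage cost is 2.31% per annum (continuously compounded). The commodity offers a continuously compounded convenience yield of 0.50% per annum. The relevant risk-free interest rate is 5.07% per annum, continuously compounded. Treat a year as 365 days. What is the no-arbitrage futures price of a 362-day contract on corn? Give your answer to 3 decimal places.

Net carry = r + u − y = 0.0507 + 0.0231 − 0.0050 = 0.0688
F = S·e^((r+u−y)T) = 3.680 · e^(0.0688 × 362/365) = 3.680 · e^0.068235
= 3.680 × 1.070617 = $3.940 per bushel

$3.940 per bushel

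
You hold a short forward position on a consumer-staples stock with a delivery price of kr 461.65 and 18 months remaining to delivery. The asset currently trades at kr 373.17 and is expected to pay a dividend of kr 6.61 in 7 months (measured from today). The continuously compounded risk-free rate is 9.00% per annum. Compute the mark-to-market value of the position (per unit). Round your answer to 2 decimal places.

kr 36.45

PV(remaining dividends) I = 6.61·e^(−0.0900·7/12) = 6.2719
Current forward F = (S − I)·e^(rT) = (373.17 − 6.2719)·e^(0.0900·18/12) = 366.8981 × 1.144537 = 419.9285
Value (long) = (F − K)·e^(−rT) = (419.9285 − 461.65) × 0.873716 = -36.4527
Short position value = −(long value) = kr 36.45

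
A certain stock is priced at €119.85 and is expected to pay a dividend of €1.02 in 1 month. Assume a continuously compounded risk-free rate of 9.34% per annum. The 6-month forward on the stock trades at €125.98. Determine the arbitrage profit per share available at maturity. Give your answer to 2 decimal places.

PV(dividends) I = 1.02·e^(−0.0934·1/12) = 1.0121
Fair forward F* = (S − I)·e^(rT) = (119.85 − 1.0121)·e^0.046700 = 118.8379 × 1.047808 = 124.5193
Market €125.98 > fair 124.5193: forward overpriced → cash-and-carry (borrow at r, buy the stock and collect the dividends, short the forward).
Profit at T = |F_mkt − F*| = |125.98 − 124.5193| = €1.46 per share

€1.46 per share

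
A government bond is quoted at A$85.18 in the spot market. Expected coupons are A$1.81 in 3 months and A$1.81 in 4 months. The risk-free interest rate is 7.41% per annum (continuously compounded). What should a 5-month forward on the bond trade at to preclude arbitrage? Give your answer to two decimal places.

PV(coupons) I = 1.81·e^(−0.0741·3/12) + 1.81·e^(−0.0741·4/12)
I = 1.7768 + 1.7658 = 3.5426
F = (S − I)·e^(rT) = (85.18 − 3.5426) · e^(0.0741·5/12)
= 81.6374 · e^0.030875 = 81.6374 × 1.031357 = A$84.20

A$84.20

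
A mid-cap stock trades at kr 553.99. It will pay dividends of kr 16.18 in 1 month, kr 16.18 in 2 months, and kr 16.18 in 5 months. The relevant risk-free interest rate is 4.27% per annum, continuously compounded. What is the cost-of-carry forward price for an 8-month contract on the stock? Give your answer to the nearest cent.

kr 520.52

PV(dividends) I = 16.18·e^(−0.0427·1/12) + 16.18·e^(−0.0427·2/12) + 16.18·e^(−0.0427·5/12)
I = 16.1225 + 16.0653 + 15.8947 = 48.0825
F = (S − I)·e^(rT) = (553.99 − 48.0825) · e^(0.0427·8/12)
= 505.9075 · e^0.028467 = 505.9075 × 1.028876 = kr 520.52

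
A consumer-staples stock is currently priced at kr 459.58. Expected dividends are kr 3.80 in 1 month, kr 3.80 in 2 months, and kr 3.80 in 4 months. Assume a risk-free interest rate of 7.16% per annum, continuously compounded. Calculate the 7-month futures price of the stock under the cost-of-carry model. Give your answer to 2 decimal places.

kr 467.46

PV(dividends) I = 3.80·e^(−0.0716·1/12) + 3.80·e^(−0.0716·2/12) + 3.80·e^(−0.0716·4/12)
I = 3.7774 + 3.7549 + 3.7104 = 11.2427
F = (S − I)·e^(rT) = (459.58 − 11.2427) · e^(0.0716·7/12)
= 448.3373 · e^0.041767 = 448.3373 × 1.042652 = kr 467.46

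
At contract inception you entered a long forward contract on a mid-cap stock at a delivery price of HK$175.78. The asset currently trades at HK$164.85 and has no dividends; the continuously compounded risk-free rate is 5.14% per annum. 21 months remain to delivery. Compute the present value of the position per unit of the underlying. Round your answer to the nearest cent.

HK$4.19

Current fair forward for the remaining 21 months: F = S·e^(r·T), r = 0.0514
F = 164.85 · e^(0.0514 × 21/12) = 164.85 × 1.094120 = 180.3657
Value of long forward = (F − K)·e^(−rT) = (180.3657 − 175.78) · e^(−0.0514·21/12)
= 4.5857 × 0.913977 = 4.19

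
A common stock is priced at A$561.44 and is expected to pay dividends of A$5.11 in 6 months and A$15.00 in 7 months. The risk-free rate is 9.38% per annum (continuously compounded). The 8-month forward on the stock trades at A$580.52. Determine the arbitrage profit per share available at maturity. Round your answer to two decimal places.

A$3.16 per share

PV(dividends) I = 5.11·e^(−0.0938·6/12) + 15.00·e^(−0.0938·7/12) = 19.0772
Fair forward F* = (S − I)·e^(rT) = (561.44 − 19.0772)·e^0.062533 = 542.3628 × 1.064530 = 577.3615
Market A$580.52 > fair 577.3615: forward overpriced → cash-and-carry (borrow at r, buy the stock and collect the dividends, short the forward).
Profit at T = |F_mkt − F*| = |580.52 − 577.3615| = A$3.16 per share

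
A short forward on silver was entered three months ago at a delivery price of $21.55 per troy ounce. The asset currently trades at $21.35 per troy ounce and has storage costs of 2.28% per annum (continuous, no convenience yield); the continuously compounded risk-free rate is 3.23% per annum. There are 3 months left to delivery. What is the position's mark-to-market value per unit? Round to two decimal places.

Current fair forward for the remaining 3 months: F = S·e^((r + u)·T), (r + u) = 0.0323 + 0.0228 = 0.0551
F = 21.35 · e^(0.0551 × 3/12) = 21.35 × 1.013870 = 21.6461
Value of long forward = (F − K)·e^(−rT) = (21.6461 − 21.55) · e^(−0.0323·3/12)
= 0.0961 × 0.991958 = 0.10
Short position value = −(long value) = -$0.10

-$0.10 per troy ounce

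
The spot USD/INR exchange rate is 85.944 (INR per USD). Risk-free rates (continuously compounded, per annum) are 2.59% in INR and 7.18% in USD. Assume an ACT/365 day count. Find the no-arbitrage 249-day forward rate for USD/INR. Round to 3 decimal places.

83.295

F = S·e^((r_INR − r_USD)T) = 85.944 · e^((0.0259 − 0.0718) × 249/365)
= 85.944 · e^-0.031313 = 85.944 × 0.969172
F = 83.295 INR per USD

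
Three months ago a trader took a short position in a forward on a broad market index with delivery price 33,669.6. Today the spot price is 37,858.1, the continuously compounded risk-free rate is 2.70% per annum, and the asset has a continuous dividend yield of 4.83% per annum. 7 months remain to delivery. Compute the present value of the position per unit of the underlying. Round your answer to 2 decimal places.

Current fair forward for the remaining 7 months: F = S·e^((r − q)·T), (r − q) = 0.0270 − 0.0483 = -0.0213
F = 37858.1 · e^(-0.0213 × 7/12) = 37858.1 × 0.98765187 = 37390.6233
Value of long forward = (F − K)·e^(−rT) = (37390.6233 − 33669.6) · e^(−0.0270·7/12)
= 3721.0233 × 0.98437338 = 3662.88
Short position value = −(long value) = -3662.88

-3662.88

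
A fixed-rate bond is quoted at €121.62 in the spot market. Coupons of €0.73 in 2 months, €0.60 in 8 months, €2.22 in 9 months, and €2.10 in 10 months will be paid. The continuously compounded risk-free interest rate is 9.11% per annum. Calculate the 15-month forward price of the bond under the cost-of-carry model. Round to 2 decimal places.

€130.35

PV(coupons) I = 0.73·e^(−0.0911·2/12) + 0.60·e^(−0.0911·8/12) + 2.22·e^(−0.0911·9/12) + 2.10·e^(−0.0911·10/12)
I = 0.7190 + 0.5646 + 2.0734 + 1.9465 = 5.3035
F = (S − I)·e^(rT) = (121.62 − 5.3035) · e^(0.0911·15/12)
= 116.3165 · e^0.113875 = 116.3165 × 1.120612 = €130.35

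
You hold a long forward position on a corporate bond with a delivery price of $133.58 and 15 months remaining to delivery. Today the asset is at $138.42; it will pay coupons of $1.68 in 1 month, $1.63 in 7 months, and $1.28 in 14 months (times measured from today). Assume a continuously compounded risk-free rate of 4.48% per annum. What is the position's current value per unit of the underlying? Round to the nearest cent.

PV(remaining coupons) I = 1.68·e^(−0.0448·1/12) + 1.63·e^(−0.0448·7/12) + 1.28·e^(−0.0448·14/12) = 4.4765
Current forward F = (S − I)·e^(rT) = (138.42 − 4.4765)·e^(0.0448·15/12) = 133.9435 × 1.057598 = 141.6584
Value (long) = (F − K)·e^(−rT) = (141.6584 − 133.58) × 0.945539 = 7.6384
Value = $7.64

$7.64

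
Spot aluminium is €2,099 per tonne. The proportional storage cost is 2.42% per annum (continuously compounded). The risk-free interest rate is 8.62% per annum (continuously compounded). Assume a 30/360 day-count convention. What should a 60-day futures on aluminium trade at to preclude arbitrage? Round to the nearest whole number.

Net carry = r + u − y = 0.0862 + 0.0242 − 0.0000 = 0.1104
F = S·e^((r+u−y)T) = 2099 · e^(0.1104 × 60/360) = 2099 · e^0.018400
= 2099 × 1.018570 = €2,138 per tonne

€2,138 per tonne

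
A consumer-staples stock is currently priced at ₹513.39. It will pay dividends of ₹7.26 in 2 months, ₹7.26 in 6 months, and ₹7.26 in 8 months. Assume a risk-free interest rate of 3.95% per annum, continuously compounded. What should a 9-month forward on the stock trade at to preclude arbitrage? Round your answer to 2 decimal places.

PV(dividends) I = 7.26·e^(−0.0395·2/12) + 7.26·e^(−0.0395·6/12) + 7.26·e^(−0.0395·8/12)
I = 7.2124 + 7.1180 + 7.0713 = 21.4017
F = (S − I)·e^(rT) = (513.39 − 21.4017) · e^(0.0395·9/12)
= 491.9883 · e^0.029625 = 491.9883 × 1.030068 = ₹506.78

₹506.78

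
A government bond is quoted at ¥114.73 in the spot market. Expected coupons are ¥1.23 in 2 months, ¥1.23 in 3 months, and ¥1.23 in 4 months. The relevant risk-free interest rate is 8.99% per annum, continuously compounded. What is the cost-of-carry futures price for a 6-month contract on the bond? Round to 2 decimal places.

¥116.23

PV(coupons) I = 1.23·e^(−0.0899·2/12) + 1.23·e^(−0.0899·3/12) + 1.23·e^(−0.0899·4/12)
I = 1.2117 + 1.2027 + 1.1937 = 3.6081
F = (S − I)·e^(rT) = (114.73 − 3.6081) · e^(0.0899·6/12)
= 111.1219 · e^0.044950 = 111.1219 × 1.045976 = ¥116.23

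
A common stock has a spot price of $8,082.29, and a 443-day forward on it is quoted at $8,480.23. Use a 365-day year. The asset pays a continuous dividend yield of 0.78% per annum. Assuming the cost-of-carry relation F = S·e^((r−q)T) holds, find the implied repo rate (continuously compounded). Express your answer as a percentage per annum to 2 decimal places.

4.74%

From F = S·e^((r−q)T): (r − q) = ln(F/S)/T
ln(8480.23/8082.29) = ln(1.049236) = 0.048062
(r − q) = 0.048062 / (443/365) = 0.039600
r = ln(F/S)/T + q = 0.039600 + 0.0078 = 0.047400
r = 4.74%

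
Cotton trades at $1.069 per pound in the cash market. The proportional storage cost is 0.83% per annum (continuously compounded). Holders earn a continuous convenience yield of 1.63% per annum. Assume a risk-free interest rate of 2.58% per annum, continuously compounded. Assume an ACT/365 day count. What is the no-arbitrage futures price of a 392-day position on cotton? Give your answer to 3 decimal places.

Net carry = r + u − y = 0.0258 + 0.0083 − 0.0163 = 0.0178
F = S·e^((r+u−y)T) = 1.069 · e^(0.0178 × 392/365) = 1.069 · e^0.019117
= 1.069 × 1.019301 = $1.090 per pound

$1.090 per pound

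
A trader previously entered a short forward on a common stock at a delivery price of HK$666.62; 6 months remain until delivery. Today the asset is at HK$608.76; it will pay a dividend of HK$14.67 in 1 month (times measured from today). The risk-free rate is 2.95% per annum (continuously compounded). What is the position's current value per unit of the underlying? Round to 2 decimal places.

PV(remaining dividends) I = 14.67·e^(−0.0295·1/12) = 14.6340
Current forward F = (S − I)·e^(rT) = (608.76 − 14.6340)·e^(0.0295·6/12) = 594.1260 × 1.014859 = 602.9541
Value (long) = (F − K)·e^(−rT) = (602.9541 − 666.62) × 0.985358 = -62.7337
Short position value = −(long value) = HK$62.73

HK$62.73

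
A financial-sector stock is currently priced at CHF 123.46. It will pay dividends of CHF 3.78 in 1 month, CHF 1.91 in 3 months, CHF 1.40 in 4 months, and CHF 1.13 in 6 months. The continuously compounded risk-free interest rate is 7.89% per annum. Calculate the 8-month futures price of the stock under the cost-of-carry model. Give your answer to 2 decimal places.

CHF 121.61

PV(dividends) I = 3.78·e^(−0.0789·1/12) + 1.91·e^(−0.0789·3/12) + 1.40·e^(−0.0789·4/12) + 1.13·e^(−0.0789·6/12)
I = 3.7552 + 1.8727 + 1.3637 + 1.0863 = 8.0779
F = (S − I)·e^(rT) = (123.46 − 8.0779) · e^(0.0789·8/12)
= 115.3821 · e^0.052600 = 115.3821 × 1.054008 = CHF 121.61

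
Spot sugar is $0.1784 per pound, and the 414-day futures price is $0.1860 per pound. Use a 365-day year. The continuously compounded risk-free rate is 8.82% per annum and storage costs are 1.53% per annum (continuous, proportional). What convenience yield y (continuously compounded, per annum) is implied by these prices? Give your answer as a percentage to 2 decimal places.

F = S·e^((r+u−y)T) ⇒ (r+u−y) = ln(F/S)/T
ln(0.1860/0.1784) = 0.041718; /T ⇒ 0.036780
y = r + u − ln(F/S)/T = 0.0882 + 0.0153 − 0.036780 = 0.066720
y = 6.67%

6.67%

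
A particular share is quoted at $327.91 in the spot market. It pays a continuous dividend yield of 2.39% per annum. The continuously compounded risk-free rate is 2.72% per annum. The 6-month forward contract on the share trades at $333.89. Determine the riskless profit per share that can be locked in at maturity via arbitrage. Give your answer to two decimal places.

Fair forward: F* = S·e^(carry·T), with carry = (r − q) = 0.0272 − 0.0239 = 0.0033
F* = 327.91 · e^(0.0033 × 6/12) = 327.91 · e^0.001650 = 327.91 × 1.001651 = $328.4514
Market $333.89 > fair $328.4514: forward overpriced → cash-and-carry (buy spot, short the forward).
At maturity, profit = |F_mkt − F*| = |333.89 − 328.4514| = $5.44 per share

$5.44 per share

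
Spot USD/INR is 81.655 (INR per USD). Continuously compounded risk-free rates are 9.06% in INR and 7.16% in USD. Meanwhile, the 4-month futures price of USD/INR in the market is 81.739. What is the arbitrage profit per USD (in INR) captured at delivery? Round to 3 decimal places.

Fair futures: F* = S·e^(carry·T), with carry = (r_INR − r_USD) = 0.0906 − 0.0716 = 0.0190
F* = 81.655 · e^(0.0190 × 4/12) = 81.655 · e^0.006333 = 81.655 × 1.006353 = 82.1738
Market 81.739 < fair 82.1738: forward underpriced → reverse cash-and-carry (short spot, go long the forward).
At maturity, profit = |F_mkt − F*| = |81.739 − 82.1738| = 0.435 per USD (in INR)

0.435 per USD (in INR)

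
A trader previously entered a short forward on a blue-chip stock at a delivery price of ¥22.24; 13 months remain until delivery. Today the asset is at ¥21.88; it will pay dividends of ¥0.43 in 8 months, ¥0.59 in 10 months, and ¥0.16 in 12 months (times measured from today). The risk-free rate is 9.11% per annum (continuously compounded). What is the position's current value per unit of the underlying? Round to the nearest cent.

PV(remaining dividends) I = 0.43·e^(−0.0911·8/12) + 0.59·e^(−0.0911·10/12) + 0.16·e^(−0.0911·12/12) = 1.0976
Current forward F = (S − I)·e^(rT) = (21.88 − 1.0976)·e^(0.0911·13/12) = 20.7824 × 1.103726 = 22.9381
Value (long) = (F − K)·e^(−rT) = (22.9381 − 22.24) × 0.906022 = 0.6325
Short position value = −(long value) = -¥0.63

-¥0.63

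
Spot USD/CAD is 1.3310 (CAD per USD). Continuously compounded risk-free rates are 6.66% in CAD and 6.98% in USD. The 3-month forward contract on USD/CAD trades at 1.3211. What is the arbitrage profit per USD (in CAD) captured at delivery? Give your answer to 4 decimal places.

0.0088 per USD (in CAD)

Fair forward: F* = S·e^(carry·T), with carry = (r_CAD − r_USD) = 0.0666 − 0.0698 = -0.0032
F* = 1.3310 · e^(-0.0032 × 3/12) = 1.3310 · e^-0.000800 = 1.3310 × 0.999200 = 1.3299
Market 1.3211 < fair 1.3299: forward underpriced → reverse cash-and-carry (short spot, go long the forward).
At maturity, profit = |F_mkt − F*| = |1.3211 − 1.3299| = 0.0088 per USD (in CAD)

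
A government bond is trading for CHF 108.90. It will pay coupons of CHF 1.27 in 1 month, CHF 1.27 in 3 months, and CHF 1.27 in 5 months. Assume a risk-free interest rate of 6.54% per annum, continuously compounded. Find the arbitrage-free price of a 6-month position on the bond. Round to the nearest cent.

CHF 108.65

PV(coupons) I = 1.27·e^(−0.0654·1/12) + 1.27·e^(−0.0654·3/12) + 1.27·e^(−0.0654·5/12)
I = 1.2631 + 1.2494 + 1.2359 = 3.7484
F = (S − I)·e^(rT) = (108.90 − 3.7484) · e^(0.0654·6/12)
= 105.1516 · e^0.032700 = 105.1516 × 1.033241 = CHF 108.65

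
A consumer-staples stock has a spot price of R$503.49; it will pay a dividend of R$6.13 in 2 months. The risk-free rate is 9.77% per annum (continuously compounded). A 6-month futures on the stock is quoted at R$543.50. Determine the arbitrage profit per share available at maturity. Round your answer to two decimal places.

PV(dividends) I = 6.13·e^(−0.0977·2/12) = 6.0310
Fair futures F* = (S − I)·e^(rT) = (503.49 − 6.0310)·e^0.048850 = 497.4590 × 1.050063 = 522.3633
Market R$543.50 > fair 522.3633: forward overpriced → cash-and-carry (borrow at r, buy the stock and collect the dividends, short the forward).
Profit at T = |F_mkt − F*| = |543.50 − 522.3633| = R$21.14 per share

R$21.14 per share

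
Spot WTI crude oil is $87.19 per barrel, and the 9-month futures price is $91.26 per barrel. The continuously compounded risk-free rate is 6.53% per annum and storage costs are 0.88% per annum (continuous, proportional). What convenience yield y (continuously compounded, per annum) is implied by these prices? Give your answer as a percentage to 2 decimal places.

1.33%

F = S·e^((r+u−y)T) ⇒ (r+u−y) = ln(F/S)/T
ln(91.26/87.19) = 0.045623; /T ⇒ 0.060831
y = r + u − ln(F/S)/T = 0.0653 + 0.0088 − 0.060831 = 0.013269
y = 1.33%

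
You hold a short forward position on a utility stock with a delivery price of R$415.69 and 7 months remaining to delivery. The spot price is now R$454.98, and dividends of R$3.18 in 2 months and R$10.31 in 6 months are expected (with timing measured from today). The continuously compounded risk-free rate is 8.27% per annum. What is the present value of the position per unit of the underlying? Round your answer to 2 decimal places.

-R$45.84

PV(remaining dividends) I = 3.18·e^(−0.0827·2/12) + 10.31·e^(−0.0827·6/12) = 13.0288
Current forward F = (S − I)·e^(rT) = (454.98 − 13.0288)·e^(0.0827·7/12) = 441.9512 × 1.049424 = 463.7942
Value (long) = (F − K)·e^(−rT) = (463.7942 − 415.69) × 0.952903 = 45.8386
Short position value = −(long value) = -R$45.84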